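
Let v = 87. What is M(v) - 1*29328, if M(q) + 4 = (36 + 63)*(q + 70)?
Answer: -13789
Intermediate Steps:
M(q) = 6926 + 99*q (M(q) = -4 + (36 + 63)*(q + 70) = -4 + 99*(70 + q) = -4 + (6930 + 99*q) = 6926 + 99*q)
M(v) - 1*29328 = (6926 + 99*87) - 1*29328 = (6926 + 8613) - 29328 = 15539 - 29328 = -13789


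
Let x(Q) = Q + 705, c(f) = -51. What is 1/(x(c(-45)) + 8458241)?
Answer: 1/8458895 ≈ 1.1822e-7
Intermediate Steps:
x(Q) = 705 + Q
1/(x(c(-45)) + 8458241) = 1/((705 - 51) + 8458241) = 1/(654 + 8458241) = 1/8458895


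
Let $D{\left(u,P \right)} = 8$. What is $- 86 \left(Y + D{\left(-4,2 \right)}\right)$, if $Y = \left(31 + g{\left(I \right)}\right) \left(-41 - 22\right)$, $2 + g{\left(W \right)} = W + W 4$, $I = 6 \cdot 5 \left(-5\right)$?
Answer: $-3907066$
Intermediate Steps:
$I = -150$ ($I = 30 \left(-5\right) = -150$)
$g{\left(W \right)} = -2 + 5 W$ ($g{\left(W \right)} = -2 + \left(W + W 4\right) = -2 + \left(W + 4 W\right) = -2 + 5 W$)
$Y = 45423$ ($Y = \left(31 + \left(-2 + 5 \left(-150\right)\right)\right) \left(-41 - 22\right) = \left(31 - 752\right) \left(-63\right) = \left(-721\right) \left(-63\right) = 45423$)
$- 86 \left(Y + D{\left(-4,2 \right)}\right) = - 86 \left(45423 + 8\right) = \left(-86\right) 45431 = -3907066$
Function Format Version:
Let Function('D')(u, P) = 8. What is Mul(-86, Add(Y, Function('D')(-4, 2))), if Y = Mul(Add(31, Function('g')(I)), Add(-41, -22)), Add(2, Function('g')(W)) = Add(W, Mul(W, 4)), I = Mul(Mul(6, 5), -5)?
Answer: -3907066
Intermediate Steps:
I = -150 (I = Mul(30, -5) = -150)
Function('g')(W) = Add(-2, Mul(5, W)) (Function('g')(W) = Add(-2, Add(W, Mul(W, 4))) = Add(-2, Add(W, Mul(4, W))) = Add(-2, Mul(5, W)))
Y = 45423 (Y = Mul(Add(31, Add(-2, Mul(5, -150))), Add(-41, -22)) = Mul(Add(31, Add(-2, -750)), -63) = Mul(Add(31, -752), -63) = Mul(-721, -63) = 45423)
Mul(-86, Add(Y, Function('D')(-4, 2))) = Mul(-86, Add(45423, 8)) = Mul(-86, 45431) = -3907066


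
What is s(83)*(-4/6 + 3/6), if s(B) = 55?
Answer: -55/6 ≈ -9.1667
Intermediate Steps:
s(83)*(-4/6 + 3/6) = 55*(-4/6 + 3/6) = 55*(-4*1/6 + 3*(1/6)) = 55*(-2/3 + 1/2) = 55*(-1/6) = -55/6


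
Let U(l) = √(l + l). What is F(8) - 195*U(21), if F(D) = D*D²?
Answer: 512 - 195*√42 ≈ -751.74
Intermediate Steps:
F(D) = D³
U(l) = √2*√l (U(l) = √(2*l) = √2*√l)
F(8) - 195*U(21) = 8³ - 195*√2*√21 = 512 - 195*√42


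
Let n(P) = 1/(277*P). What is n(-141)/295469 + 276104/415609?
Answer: 3186276807696623/4796183025029397 ≈ 0.66434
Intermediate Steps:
n(P) = 1/(277*P)
n(-141)/295469 + 276104/415609 = ((1/277)/(-141))/295469 + 276104/415609 = ((1/277)*(-1/141))*(1/295469) + 276104*(1/415609) = -1/39057*1/295469 + 276104/415609 = -1/11540132733 + 276104/415609 = 3186276807696623/4796183025029397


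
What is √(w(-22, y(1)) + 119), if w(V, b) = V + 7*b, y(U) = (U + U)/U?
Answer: √111 ≈ 10.536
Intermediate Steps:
y(U) = 2 (y(U) = (2*U)/U = 2)
√(w(-22, y(1)) + 119) = √((-22 + 7*2) + 119) = √((-22 + 14) + 119) = √(-8 + 119) = √111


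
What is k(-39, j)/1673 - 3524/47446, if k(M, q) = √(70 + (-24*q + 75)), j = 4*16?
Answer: -1762/23723 + I*√1391/1673 ≈ -0.074274 + 0.022293*I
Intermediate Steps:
j = 64
k(M, q) = √(145 - 24*q) (k(M, q) = √(70 + (75 - 24*q)) = √(145 - 24*q))
k(-39, j)/1673 - 3524/47446 = √(145 - 24*64)/1673 - 3524/47446 = √(145 - 1536)*(1/1673) - 3524*1/47446 = √(-1391)*(1/1673) - 1762/23723 = (I*√1391)*(1/1673) - 1762/23723 = I*√1391/1673 - 1762/23723 = -1762/23723 + I*√1391/1673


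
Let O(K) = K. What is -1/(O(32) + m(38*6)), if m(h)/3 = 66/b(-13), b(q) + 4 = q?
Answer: -17/346 ≈ -0.049133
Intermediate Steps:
b(q) = -4 + q
m(h) = -198/17 (m(h) = 3*(66/(-4 - 13)) = 3*(66/(-17)) = 3*(66*(-1/17)) = 3*(-66/17) = -198/17)
-1/(O(32) + m(38*6)) = -1/(32 - 198/17) = -1/346/17 = -1*17/346 = -17/346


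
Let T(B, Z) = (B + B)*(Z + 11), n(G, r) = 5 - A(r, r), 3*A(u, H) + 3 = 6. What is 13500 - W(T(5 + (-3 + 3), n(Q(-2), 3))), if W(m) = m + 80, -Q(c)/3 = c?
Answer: 13270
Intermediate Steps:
Q(c) = -3*c
A(u, H) = 1 (A(u, H) = -1 + (⅓)*6 = -1 + 2 = 1)
n(G, r) = 4 (n(G, r) = 5 - 1*1 = 5 - 1 = 4)
T(B, Z) = 2*B*(11 + Z) (T(B, Z) = (2*B)*(11 + Z) = 2*B*(11 + Z))
W(m) = 80 + m
13500 - W(T(5 + (-3 + 3), n(Q(-2), 3))) = 13500 - (80 + 2*(5 + (-3 + 3))*(11 + 4)) = 13500 - (80 + 2*(5 + 0)*15) = 13500 - (80 + 2*5*15) = 13500 - (80 + 150) = 13500 - 1*230 = 13500 - 230 = 13270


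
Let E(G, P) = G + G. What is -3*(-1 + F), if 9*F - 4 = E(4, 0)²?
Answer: -59/3 ≈ -19.667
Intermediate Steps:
E(G, P) = 2*G
F = 68/9 (F = 4/9 + (2*4)²/9 = 4/9 + (⅑)*8² = 4/9 + (⅑)*64 = 4/9 + 64/9 = 68/9 ≈ 7.5556)
-3*(-1 + F) = -3*(-1 + 68/9) = -3*59/9 = -59/3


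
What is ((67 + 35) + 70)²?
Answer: 29584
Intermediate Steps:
((67 + 35) + 70)² = (102 + 70)² = 172² = 29584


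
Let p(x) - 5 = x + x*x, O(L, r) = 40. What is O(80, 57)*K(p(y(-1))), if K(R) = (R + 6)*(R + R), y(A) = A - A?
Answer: 4400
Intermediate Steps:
y(A) = 0
p(x) = 5 + x + x² (p(x) = 5 + (x + x*x) = 5 + (x + x²) = 5 + x + x²)
K(R) = 2*R*(6 + R) (K(R) = (6 + R)*(2*R) = 2*R*(6 + R))
O(80, 57)*K(p(y(-1))) = 40*(2*(5 + 0 + 0²)*(6 + (5 + 0 + 0²))) = 40*(2*(5 + 0 + 0)*(6 + (5 + 0 + 0))) = 40*(2*5*(6 + 5)) = 40*(2*5*11) = 40*110 = 4400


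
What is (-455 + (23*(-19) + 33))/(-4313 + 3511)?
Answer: 859/802 ≈ 1.0711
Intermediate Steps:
(-455 + (23*(-19) + 33))/(-4313 + 3511) = (-455 + (-437 + 33))/(-802) = (-455 - 404)*(-1/802) = -859*(-1/802) = 859/802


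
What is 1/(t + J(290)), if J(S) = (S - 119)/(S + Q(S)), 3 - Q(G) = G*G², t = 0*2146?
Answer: -8129569/57 ≈ -1.4262e+5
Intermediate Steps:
t = 0
Q(G) = 3 - G³ (Q(G) = 3 - G*G² = 3 - G³)
J(S) = (-119 + S)/(3 + S - S³) (J(S) = (S - 119)/(S + (3 - S³)) = (-119 + S)/(3 + S - S³))
1/(t + J(290)) = 1/(0 + (-119 + 290)/(3 + 290 - 1*290³)) = 1/(0 + 171/(3 + 290 - 1*24389000)) = 1/(0 + 171/(3 + 290 - 24389000)) = 1/(0 + 171/(-24388707)) = 1/(0 - 1/24388707*171) = 1/(0 - 57/8129569) = 1/(-57/8129569) = -8129569/57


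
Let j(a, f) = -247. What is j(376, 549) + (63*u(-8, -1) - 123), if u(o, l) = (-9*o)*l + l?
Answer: -4969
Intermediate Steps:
u(o, l) = l - 9*l*o (u(o, l) = -9*l*o + l = l - 9*l*o)
j(376, 549) + (63*u(-8, -1) - 123) = -247 + (63*(-(1 - 9*(-8))) - 123) = -247 + (63*(-(1 + 72)) - 123) = -247 + (63*(-1*73) - 123) = -247 + (63*(-73) - 123) = -247 + (-4599 - 123) = -247 - 4722 = -4969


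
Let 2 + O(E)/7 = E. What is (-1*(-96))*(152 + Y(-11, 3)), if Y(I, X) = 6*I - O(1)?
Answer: 8928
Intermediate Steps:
O(E) = -14 + 7*E
Y(I, X) = 7 + 6*I (Y(I, X) = 6*I - (-14 + 7*1) = 6*I - (-14 + 7) = 6*I - 1*(-7) = 6*I + 7 = 7 + 6*I)
(-1*(-96))*(152 + Y(-11, 3)) = (-1*(-96))*(152 + (7 + 6*(-11))) = 96*(152 + (7 - 66)) = 96*(152 - 59) = 96*93 = 8928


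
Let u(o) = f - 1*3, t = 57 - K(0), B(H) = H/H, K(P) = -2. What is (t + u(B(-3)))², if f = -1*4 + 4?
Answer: 3136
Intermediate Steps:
B(H) = 1
f = 0 (f = -4 + 4 = 0)
t = 59 (t = 57 - 1*(-2) = 57 + 2 = 59)
u(o) = -3 (u(o) = 0 - 1*3 = 0 - 3 = -3)
(t + u(B(-3)))² = (59 - 3)² = 56² = 3136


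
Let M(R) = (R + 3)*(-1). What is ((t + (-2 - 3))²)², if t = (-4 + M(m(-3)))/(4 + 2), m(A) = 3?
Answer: 160000/81 ≈ 1975.3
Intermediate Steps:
M(R) = -3 - R (M(R) = (3 + R)*(-1) = -3 - R)
t = -5/3 (t = (-4 + (-3 - 1*3))/(4 + 2) = (-4 + (-3 - 3))/6 = (-4 - 6)*(⅙) = -10*⅙ = -5/3 ≈ -1.6667)
((t + (-2 - 3))²)² = ((-5/3 + (-2 - 3))²)² = ((-5/3 - 5)²)² = ((-20/3)²)² = (400/9)² = 160000/81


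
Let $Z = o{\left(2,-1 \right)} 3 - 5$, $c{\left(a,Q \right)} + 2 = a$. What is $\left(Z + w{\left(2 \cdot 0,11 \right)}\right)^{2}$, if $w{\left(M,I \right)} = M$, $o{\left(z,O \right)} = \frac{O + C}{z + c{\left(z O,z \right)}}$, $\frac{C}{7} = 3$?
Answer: $1225$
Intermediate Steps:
$C = 21$ ($C = 7 \cdot 3 = 21$)
$c{\left(a,Q \right)} = -2 + a$
$o{\left(z,O \right)} = \frac{21 + O}{-2 + z + O z}$ ($o{\left(z,O \right)} = \frac{O + 21}{z + \left(-2 + z O\right)} = \frac{21 + O}{z + \left(-2 + O z\right)} = \frac{21 + O}{-2 + z + O z}$)
$Z = -35$ ($Z = \frac{21 - 1}{-2 + 2 - 2} \cdot 3 - 5 = \frac{1}{-2 + 2 - 2} \cdot 20 \cdot 3 - 5 = \frac{1}{-2} \cdot 20 \cdot 3 - 5 = \left(- \frac{1}{2}\right) 20 \cdot 3 - 5 = \left(-10\right) 3 - 5 = -30 - 5 = -35$)
$\left(Z + w{\left(2 \cdot 0,11 \right)}\right)^{2} = \left(-35 + 2 \cdot 0\right)^{2} = \left(-35 + 0\right)^{2} = \left(-35\right)^{2} = 1225$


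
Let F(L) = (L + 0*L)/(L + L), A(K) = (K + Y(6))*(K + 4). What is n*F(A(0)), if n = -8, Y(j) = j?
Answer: -4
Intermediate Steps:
A(K) = (4 + K)*(6 + K) (A(K) = (K + 6)*(K + 4) = (6 + K)*(4 + K) = (4 + K)*(6 + K))
F(L) = ½ (F(L) = (L + 0)/((2*L)) = L*(1/(2*L)) = ½)
n*F(A(0)) = -8*½ = -4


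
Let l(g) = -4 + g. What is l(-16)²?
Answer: 400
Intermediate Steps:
l(-16)² = (-4 - 16)² = (-20)² = 400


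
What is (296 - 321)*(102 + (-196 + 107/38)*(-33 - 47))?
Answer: -7389450/19 ≈ -3.8892e+5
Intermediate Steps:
(296 - 321)*(102 + (-196 + 107/38)*(-33 - 47)) = -25*(102 + (-196 + 107*(1/38))*(-80)) = -25*(102 + (-196 + 107/38)*(-80)) = -25*(102 - 7341/38*(-80)) = -25*(102 + 293640/19) = -25*295578/19 = -7389450/19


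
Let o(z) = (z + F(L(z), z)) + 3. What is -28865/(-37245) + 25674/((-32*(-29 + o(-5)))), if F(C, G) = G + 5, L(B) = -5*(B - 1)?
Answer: 98486221/3694704 ≈ 26.656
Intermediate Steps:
L(B) = 5 - 5*B (L(B) = -5*(-1 + B) = 5 - 5*B)
F(C, G) = 5 + G
o(z) = 8 + 2*z (o(z) = (z + (5 + z)) + 3 = (5 + 2*z) + 3 = 8 + 2*z)
-28865/(-37245) + 25674/((-32*(-29 + o(-5)))) = -28865/(-37245) + 25674/((-32*(-29 + (8 + 2*(-5))))) = -28865*(-1/37245) + 25674/((-32*(-29 + (8 - 10)))) = 5773/7449 + 25674/((-32*(-29 - 2))) = 5773/7449 + 25674/((-32*(-31))) = 5773/7449 + 25674/992 = 5773/7449 + 25674*(1/992) = 5773/7449 + 12837/496 = 98486221/3694704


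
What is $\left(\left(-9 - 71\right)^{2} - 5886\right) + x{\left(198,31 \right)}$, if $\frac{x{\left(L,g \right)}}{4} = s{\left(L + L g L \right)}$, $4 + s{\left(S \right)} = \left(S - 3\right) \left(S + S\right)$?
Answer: $11819920687842$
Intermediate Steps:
$s{\left(S \right)} = -4 + 2 S \left(-3 + S\right)$ ($s{\left(S \right)} = -4 + \left(S - 3\right) \left(S + S\right) = -4 + \left(S + \left(-7 + 4\right)\right) 2 S = -4 + \left(S - 3\right) 2 S = -4 + \left(-3 + S\right) 2 S = -4 + 2 S \left(-3 + S\right)$)
$x{\left(L,g \right)} = -16 - 24 L + 8 \left(L + g L^{2}\right)^{2} - 24 g L^{2}$ ($x{\left(L,g \right)} = 4 \left(-4 - 6 \left(L + L g L\right) + 2 \left(L + L g L\right)^{2}\right) = 4 \left(-4 - 6 \left(L + g L^{2}\right) + 2 \left(L + g L^{2}\right)^{2}\right) = 4 \left(-4 - \left(6 L + 6 g L^{2}\right) + 2 \left(L + g L^{2}\right)^{2}\right) = 4 \left(-4 - 6 L + 2 \left(L + g L^{2}\right)^{2} - 6 g L^{2}\right) = -16 - 24 L + 8 \left(L + g L^{2}\right)^{2} - 24 g L^{2}$)
$\left(\left(-9 - 71\right)^{2} - 5886\right) + x{\left(198,31 \right)} = \left(\left(-9 - 71\right)^{2} - 5886\right) - \left(16 + 4752 \left(1 + 198 \cdot 31\right) - 8 \cdot 198^{2} \left(1 + 198 \cdot 31\right)^{2}\right) = \left(\left(-80\right)^{2} - 5886\right) - \left(16 - 313632 \left(1 + 6138\right)^{2} + 4752 \left(1 + 6138\right)\right) = \left(6400 - 5886\right) - \left(16 - 11819949859872 + 29172528\right) = 514 - \left(29172544 - 11819949859872\right) = 514 - -11819920687328 = 514 + 11819920687328 = 11819920687842$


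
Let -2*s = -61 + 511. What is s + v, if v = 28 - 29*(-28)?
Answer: 615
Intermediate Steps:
v = 840 (v = 28 + 812 = 840)
s = -225 (s = -(-61 + 511)/2 = -½*450 = -225)
s + v = -225 + 840 = 615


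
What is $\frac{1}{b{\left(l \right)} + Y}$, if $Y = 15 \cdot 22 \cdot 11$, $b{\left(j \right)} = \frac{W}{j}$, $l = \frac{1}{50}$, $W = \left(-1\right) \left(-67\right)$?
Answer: $\frac{1}{6980} \approx 0.00014327$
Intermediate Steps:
$W = 67$
$l = \frac{1}{50} \approx 0.02$
$b{\left(j \right)} = \frac{67}{j}$
$Y = 3630$ ($Y = 330 \cdot 11 = 3630$)
$\frac{1}{b{\left(l \right)} + Y} = \frac{1}{67 \frac{1}{\frac{1}{50}} + 3630} = \frac{1}{67 \cdot 50 + 3630} = \frac{1}{3350 + 3630} = \frac{1}{6980}$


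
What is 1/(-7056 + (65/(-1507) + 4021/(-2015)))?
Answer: -3036605/21432475502 ≈ -0.00014168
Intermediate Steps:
1/(-7056 + (65/(-1507) + 4021/(-2015))) = 1/(-7056 + (65*(-1/1507) + 4021*(-1/2015))) = 1/(-7056 + (-65/1507 - 4021/2015)) = 1/(-7056 - 6190622/3036605) = 1/(-21432475502/3036605) = -3036605/21432475502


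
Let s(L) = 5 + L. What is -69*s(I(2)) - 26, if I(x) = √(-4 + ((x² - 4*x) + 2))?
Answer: -371 - 69*I*√6 ≈ -371.0 - 169.01*I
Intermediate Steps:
I(x) = √(-2 + x² - 4*x) (I(x) = √(-4 + (2 + x² - 4*x)) = √(-2 + x² - 4*x))
-69*s(I(2)) - 26 = -69*(5 + √(-2 + 2² - 4*2)) - 26 = -69*(5 + √(-2 + 4 - 8)) - 26 = -69*(5 + √(-6)) - 26 = -69*(5 + I*√6) - 26 = (-345 - 69*I*√6) - 26 = -371 - 69*I*√6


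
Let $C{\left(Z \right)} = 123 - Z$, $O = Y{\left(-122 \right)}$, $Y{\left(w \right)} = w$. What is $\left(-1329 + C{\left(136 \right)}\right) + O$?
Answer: $-1464$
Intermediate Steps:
$O = -122$
$\left(-1329 + C{\left(136 \right)}\right) + O = \left(-1329 + \left(123 - 136\right)\right) - 122 = \left(-1329 - 13\right) - 122 = -1342 - 122 = -1464$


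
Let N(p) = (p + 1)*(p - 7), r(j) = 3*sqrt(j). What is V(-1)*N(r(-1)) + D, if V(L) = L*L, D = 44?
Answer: 28 - 18*I ≈ 28.0 - 18.0*I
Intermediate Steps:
N(p) = (1 + p)*(-7 + p)
V(L) = L**2
V(-1)*N(r(-1)) + D = (-1)**2*(-7 + (3*sqrt(-1))**2 - 18*sqrt(-1)) + 44 = 1*(-7 + (3*I)**2 - 18*I) + 44 = 1*(-7 - 9 - 18*I) + 44 = 1*(-16 - 18*I) + 44 = (-16 - 18*I) + 44 = 28 - 18*I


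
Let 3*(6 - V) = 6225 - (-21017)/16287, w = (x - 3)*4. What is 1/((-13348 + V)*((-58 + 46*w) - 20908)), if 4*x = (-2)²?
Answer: 48861/16071138026036 ≈ 3.0403e-9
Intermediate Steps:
x = 1 (x = (¼)*(-2)² = (¼)*4 = 1)
w = -8 (w = (1 - 3)*4 = -2*4 = -8)
V = -101114426/48861 (V = 6 - (6225 - (-21017)/16287)/3 = 6 - (6225 - 1*(-21017/16287))/3 = 6 - (6225 + 21017/16287)/3 = 6 - ⅓*101407592/16287 = 6 - 101407592/48861 = -101114426/48861 ≈ -2069.4)
1/((-13348 + V)*((-58 + 46*w) - 20908)) = 1/((-13348 - 101114426/48861)*((-58 + 46*(-8)) - 20908)) = 1/(-753311054*((-58 - 368) - 20908)/48861) = 1/(-753311054*(-426 - 20908)/48861) = 1/(-753311054/48861*(-21334)) = 1/(16071138026036/48861) = 48861/16071138026036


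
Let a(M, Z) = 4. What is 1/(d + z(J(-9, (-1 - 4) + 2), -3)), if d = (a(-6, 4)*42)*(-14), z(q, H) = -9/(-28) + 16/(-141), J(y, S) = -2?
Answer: -3948/9284875 ≈ -0.00042521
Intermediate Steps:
z(q, H) = 821/3948 (z(q, H) = -9*(-1/28) + 16*(-1/141) = 9/28 - 16/141 = 821/3948)
d = -2352 (d = (4*42)*(-14) = 168*(-14) = -2352)
1/(d + z(J(-9, (-1 - 4) + 2), -3)) = 1/(-2352 + 821/3948) = 1/(-9284875/3948) = -3948/9284875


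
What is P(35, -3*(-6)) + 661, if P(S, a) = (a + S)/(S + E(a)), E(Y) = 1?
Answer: 23849/36 ≈ 662.47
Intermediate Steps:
P(S, a) = (S + a)/(1 + S) (P(S, a) = (a + S)/(S + 1) = (S + a)/(1 + S))
P(35, -3*(-6)) + 661 = (35 - 3*(-6))/(1 + 35) + 661 = (35 + 18)/36 + 661 = (1/36)*53 + 661 = 53/36 + 661 = 23849/36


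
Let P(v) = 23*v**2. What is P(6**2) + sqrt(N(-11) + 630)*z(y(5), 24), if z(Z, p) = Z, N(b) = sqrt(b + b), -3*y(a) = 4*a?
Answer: 29808 - 20*sqrt(630 + I*sqrt(22))/3 ≈ 29641.0 - 0.6229*I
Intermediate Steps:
y(a) = -4*a/3
N(b) = sqrt(2)*sqrt(b) (N(b) = sqrt(2*b) = sqrt(2)*sqrt(b))
P(6**2) + sqrt(N(-11) + 630)*z(y(5), 24) = 23*(6**2)**2 + sqrt(sqrt(2)*sqrt(-11) + 630)*(-4/3*5) = 23*36**2 + sqrt(sqrt(2)*(I*sqrt(11)) + 630)*(-20/3) = 23*1296 + sqrt(I*sqrt(22) + 630)*(-20/3) = 29808 + sqrt(630 + I*sqrt(22))*(-20/3) = 29808 - 20*sqrt(630 + I*sqrt(22))/3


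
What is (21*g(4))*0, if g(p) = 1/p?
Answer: 0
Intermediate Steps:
(21*g(4))*0 = (21/4)*0 = 0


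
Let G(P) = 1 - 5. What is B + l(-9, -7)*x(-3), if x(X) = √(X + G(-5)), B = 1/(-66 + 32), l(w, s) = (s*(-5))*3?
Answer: -1/34 + 105*I*√7 ≈ -0.029412 + 277.8*I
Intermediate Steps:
l(w, s) = -15*s (l(w, s) = -5*s*3 = -15*s)
B = -1/34 (B = 1/(-34) = -1/34 ≈ -0.029412)
G(P) = -4
x(X) = √(-4 + X) (x(X) = √(X - 4) = √(-4 + X))
B + l(-9, -7)*x(-3) = -1/34 + (-15*(-7))*√(-4 - 3) = -1/34 + 105*√(-7) = -1/34 + 105*(I*√7) = -1/34 + 105*I*√7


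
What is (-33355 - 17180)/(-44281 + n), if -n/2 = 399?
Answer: 50535/45079 ≈ 1.1210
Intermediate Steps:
n = -798 (n = -2*399 = -798)
(-33355 - 17180)/(-44281 + n) = (-33355 - 17180)/(-44281 - 798) = -50535/(-45079) = -50535*(-1/45079) = 50535/45079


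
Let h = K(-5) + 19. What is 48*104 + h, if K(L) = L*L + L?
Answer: 5031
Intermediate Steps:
K(L) = L + L² (K(L) = L² + L = L + L²)
h = 39 (h = -5*(1 - 5) + 19 = -5*(-4) + 19 = 20 + 19 = 39)
48*104 + h = 48*104 + 39 = 4992 + 39 = 5031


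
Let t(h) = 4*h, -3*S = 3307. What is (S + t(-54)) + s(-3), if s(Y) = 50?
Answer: -3805/3 ≈ -1268.3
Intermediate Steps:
S = -3307/3 (S = -⅓*3307 = -3307/3 ≈ -1102.3)
(S + t(-54)) + s(-3) = (-3307/3 + 4*(-54)) + 50 = (-3307/3 - 216) + 50 = -3955/3 + 50 = -3805/3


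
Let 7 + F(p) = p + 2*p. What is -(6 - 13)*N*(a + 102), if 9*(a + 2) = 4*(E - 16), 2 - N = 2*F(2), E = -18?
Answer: 21392/9 ≈ 2376.9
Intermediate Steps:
F(p) = -7 + 3*p (F(p) = -7 + (p + 2*p) = -7 + 3*p)
N = 4 (N = 2 - 2*(-7 + 3*2) = 2 - 2*(-7 + 6) = 2 - 2*(-1) = 2 - 1*(-2) = 2 + 2 = 4)
a = -154/9 (a = -2 + (4*(-18 - 16))/9 = -2 + (4*(-34))/9 = -2 + (⅑)*(-136) = -2 - 136/9 = -154/9 ≈ -17.111)
-(6 - 13)*N*(a + 102) = -(6 - 13)*4*(-154/9 + 102) = -(-7*4)*764/9 = -(-28)*764/9 = -1*(-21392/9) = 21392/9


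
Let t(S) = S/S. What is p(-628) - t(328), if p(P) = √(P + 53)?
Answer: -1 + 5*I*√23 ≈ -1.0 + 23.979*I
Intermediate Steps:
p(P) = √(53 + P)
t(S) = 1
p(-628) - t(328) = √(53 - 628) - 1*1 = √(-575) - 1 = 5*I*√23 - 1 = -1 + 5*I*√23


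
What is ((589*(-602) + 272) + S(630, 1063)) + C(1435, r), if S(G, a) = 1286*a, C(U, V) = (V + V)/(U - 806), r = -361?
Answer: 636995126/629 ≈ 1.0127e+6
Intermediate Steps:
C(U, V) = 2*V/(-806 + U) (C(U, V) = (2*V)/(-806 + U) = 2*V/(-806 + U))
((589*(-602) + 272) + S(630, 1063)) + C(1435, r) = ((589*(-602) + 272) + 1286*1063) + 2*(-361)/(-806 + 1435) = ((-354578 + 272) + 1367018) + 2*(-361)/629 = (-354306 + 1367018) + 2*(-361)*(1/629) = 1012712 - 722/629 = 636995126/629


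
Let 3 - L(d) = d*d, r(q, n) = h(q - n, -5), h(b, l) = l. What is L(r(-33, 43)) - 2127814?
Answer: -2127836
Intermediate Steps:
r(q, n) = -5
L(d) = 3 - d**2 (L(d) = 3 - d*d = 3 - d**2)
L(r(-33, 43)) - 2127814 = (3 - 1*(-5)**2) - 2127814 = (3 - 1*25) - 2127814 = (3 - 25) - 2127814 = -22 - 2127814 = -2127836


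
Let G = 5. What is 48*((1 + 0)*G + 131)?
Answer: 6528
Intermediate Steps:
48*((1 + 0)*G + 131) = 48*((1 + 0)*5 + 131) = 48*(1*5 + 131) = 48*(5 + 131) = 48*136 = 6528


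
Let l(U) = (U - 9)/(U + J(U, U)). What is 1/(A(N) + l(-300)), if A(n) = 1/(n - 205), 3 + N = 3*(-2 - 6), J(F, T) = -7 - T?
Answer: 1624/71681 ≈ 0.022656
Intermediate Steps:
N = -27 (N = -3 + 3*(-2 - 6) = -3 + 3*(-8) = -3 - 24 = -27)
A(n) = 1/(-205 + n)
l(U) = 9/7 - U/7 (l(U) = (U - 9)/(U + (-7 - U)) = (-9 + U)/(-7) = (-9 + U)*(-1/7) = 9/7 - U/7)
1/(A(N) + l(-300)) = 1/(1/(-205 - 27) + (9/7 - 1/7*(-300))) = 1/(1/(-232) + (9/7 + 300/7)) = 1/(-1/232 + 309/7) = 1/(71681/1624) = 1624/71681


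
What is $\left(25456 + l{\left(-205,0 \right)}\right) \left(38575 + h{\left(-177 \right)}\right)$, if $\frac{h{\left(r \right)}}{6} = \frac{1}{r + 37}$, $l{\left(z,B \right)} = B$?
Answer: $\frac{34368743816}{35} \approx 9.8196 \cdot 10^{8}$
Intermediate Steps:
$h{\left(r \right)} = \frac{6}{37 + r}$ ($h{\left(r \right)} = \frac{6}{r + 37} = \frac{6}{37 + r}$)
$\left(25456 + l{\left(-205,0 \right)}\right) \left(38575 + h{\left(-177 \right)}\right) = \left(25456 + 0\right) \left(38575 + \frac{6}{37 - 177}\right) = 25456 \left(38575 + \frac{6}{-140}\right) = 25456 \left(38575 + 6 \left(- \frac{1}{140}\right)\right) = 25456 \left(38575 - \frac{3}{70}\right) = 25456 \cdot \frac{2700247}{70} = \frac{34368743816}{35}$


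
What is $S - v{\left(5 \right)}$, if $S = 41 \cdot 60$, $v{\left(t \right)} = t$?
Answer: $2455$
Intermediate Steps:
$S = 2460$
$S - v{\left(5 \right)} = 2460 - 5 = 2455$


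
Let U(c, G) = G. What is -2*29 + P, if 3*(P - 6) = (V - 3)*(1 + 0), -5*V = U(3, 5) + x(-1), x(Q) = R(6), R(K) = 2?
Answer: -802/15 ≈ -53.467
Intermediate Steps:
x(Q) = 2
V = -7/5 (V = -(5 + 2)/5 = -⅕*7 = -7/5 ≈ -1.4000)
P = 68/15 (P = 6 + ((-7/5 - 3)*(1 + 0))/3 = 6 + (-22/5*1)/3 = 6 + (⅓)*(-22/5) = 6 - 22/15 = 68/15 ≈ 4.5333)
-2*29 + P = -2*29 + 68/15 = -58 + 68/15 = -802/15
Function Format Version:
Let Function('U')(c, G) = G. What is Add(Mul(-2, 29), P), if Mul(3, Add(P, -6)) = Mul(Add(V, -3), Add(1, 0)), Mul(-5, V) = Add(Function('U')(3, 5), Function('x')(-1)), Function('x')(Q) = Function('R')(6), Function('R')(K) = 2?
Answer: Rational(-802, 15) ≈ -53.467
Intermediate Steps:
Function('x')(Q) = 2
V = Rational(-7, 5) (V = Mul(Rational(-1, 5), Add(5, 2)) = Mul(Rational(-1, 5), 7) = Rational(-7, 5) ≈ -1.4000)
P = Rational(68, 15) (P = Add(6, Mul(Rational(1, 3), Mul(Add(Rational(-7, 5), -3), Add(1, 0)))) = Add(6, Mul(Rational(1, 3), Mul(Rational(-22, 5), 1))) = Add(6, Mul(Rational(1, 3), Rational(-22, 5))) = Add(6, Rational(-22, 15)) = Rational(68, 15) ≈ 4.5333)
Add(Mul(-2, 29), P) = Add(Mul(-2, 29), Rational(68, 15)) = Add(-58, Rational(68, 15)) = Rational(-802, 15)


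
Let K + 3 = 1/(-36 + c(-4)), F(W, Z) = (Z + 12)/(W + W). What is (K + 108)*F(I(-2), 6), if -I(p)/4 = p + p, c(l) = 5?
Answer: 14643/248 ≈ 59.044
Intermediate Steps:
I(p) = -8*p (I(p) = -4*(p + p) = -8*p)
F(W, Z) = (12 + Z)/(2*W) (F(W, Z) = (12 + Z)/((2*W)) = (12 + Z)*(1/(2*W)) = (12 + Z)/(2*W))
K = -94/31 (K = -3 + 1/(-36 + 5) = -3 + 1/(-31) = -3 - 1/31 = -94/31 ≈ -3.0323)
(K + 108)*F(I(-2), 6) = (-94/31 + 108)*((12 + 6)/(2*((-8*(-2))))) = 3254*((½)*18/16)/31 = 3254*((½)*(1/16)*18)/31 = (3254/31)*(9/16) = 14643/248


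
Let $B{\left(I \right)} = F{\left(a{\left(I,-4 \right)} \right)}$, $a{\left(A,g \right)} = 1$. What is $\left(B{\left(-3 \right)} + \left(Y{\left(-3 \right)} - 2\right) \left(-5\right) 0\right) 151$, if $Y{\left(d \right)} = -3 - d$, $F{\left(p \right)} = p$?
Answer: $151$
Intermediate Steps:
$B{\left(I \right)} = 1$
$\left(B{\left(-3 \right)} + \left(Y{\left(-3 \right)} - 2\right) \left(-5\right) 0\right) 151 = \left(1 + \left(\left(-3 - -3\right) - 2\right) \left(-5\right) 0\right) 151 = \left(1 + \left(\left(-3 + 3\right) - 2\right) \left(-5\right) 0\right) 151 = \left(1 + \left(0 - 2\right) \left(-5\right) 0\right) 151 = \left(1 + \left(-2\right) \left(-5\right) 0\right) 151 = \left(1 + 10 \cdot 0\right) 151 = \left(1 + 0\right) 151 = 1 \cdot 151 = 151$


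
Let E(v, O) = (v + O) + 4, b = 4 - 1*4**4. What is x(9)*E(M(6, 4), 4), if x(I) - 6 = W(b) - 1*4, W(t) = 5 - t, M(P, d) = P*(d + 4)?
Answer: 14504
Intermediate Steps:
M(P, d) = P*(4 + d)
b = -252 (b = 4 - 1*256 = 4 - 256 = -252)
E(v, O) = 4 + O + v (E(v, O) = (O + v) + 4 = 4 + O + v)
x(I) = 259 (x(I) = 6 + ((5 - 1*(-252)) - 1*4) = 6 + ((5 + 252) - 4) = 6 + (257 - 4) = 6 + 253 = 259)
x(9)*E(M(6, 4), 4) = 259*(4 + 4 + 6*(4 + 4)) = 259*(4 + 4 + 6*8) = 259*(4 + 4 + 48) = 259*56 = 14504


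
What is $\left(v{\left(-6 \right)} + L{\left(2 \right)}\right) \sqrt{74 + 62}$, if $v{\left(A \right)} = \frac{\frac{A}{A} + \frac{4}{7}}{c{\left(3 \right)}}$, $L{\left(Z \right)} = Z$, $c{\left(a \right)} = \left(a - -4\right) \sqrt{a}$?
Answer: $4 \sqrt{34} + \frac{22 \sqrt{102}}{147} \approx 24.835$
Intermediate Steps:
$c{\left(a \right)} = \sqrt{a} \left(4 + a\right)$ ($c{\left(a \right)} = \left(a + 4\right) \sqrt{a} = \left(4 + a\right) \sqrt{a} = \sqrt{a} \left(4 + a\right)$)
$v{\left(A \right)} = \frac{11 \sqrt{3}}{147}$ ($v{\left(A \right)} = \frac{\frac{A}{A} + \frac{4}{7}}{\sqrt{3} \left(4 + 3\right)} = \frac{1 + 4 \cdot \frac{1}{7}}{\sqrt{3} \cdot 7} = \frac{1 + \frac{4}{7}}{7 \sqrt{3}} = \frac{11 \frac{\sqrt{3}}{21}}{7} = \frac{11 \sqrt{3}}{147}$)
$\left(v{\left(-6 \right)} + L{\left(2 \right)}\right) \sqrt{74 + 62} = \left(\frac{11 \sqrt{3}}{147} + 2\right) \sqrt{74 + 62} = \left(2 + \frac{11 \sqrt{3}}{147}\right) \sqrt{136} = \left(2 + \frac{11 \sqrt{3}}{147}\right) 2 \sqrt{34} = 2 \sqrt{34} \left(2 + \frac{11 \sqrt{3}}{147}\right)$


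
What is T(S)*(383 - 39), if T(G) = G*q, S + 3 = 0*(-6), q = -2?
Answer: 2064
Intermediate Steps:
S = -3 (S = -3 + 0*(-6) = -3 + 0 = -3)
T(G) = -2*G (T(G) = G*(-2) = -2*G)
T(S)*(383 - 39) = (-2*(-3))*(383 - 39) = 6*344 = 2064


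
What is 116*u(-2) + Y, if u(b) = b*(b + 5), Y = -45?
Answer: -741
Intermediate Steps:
u(b) = b*(5 + b)
116*u(-2) + Y = 116*(-2*(5 - 2)) - 45 = 116*(-2*3) - 45 = 116*(-6) - 45 = -696 - 45 = -741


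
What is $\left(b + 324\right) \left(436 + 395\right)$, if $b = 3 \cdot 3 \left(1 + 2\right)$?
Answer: $291681$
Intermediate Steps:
$b = 27$ ($b = 9 \cdot 3 = 27$)
$\left(b + 324\right) \left(436 + 395\right) = \left(27 + 324\right) \left(436 + 395\right) = 351 \cdot 831 = 291681$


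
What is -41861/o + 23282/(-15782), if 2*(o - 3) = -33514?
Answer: 135291837/132205814 ≈ 1.0233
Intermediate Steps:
o = -16754 (o = 3 + (½)*(-33514) = 3 - 16757 = -16754)
-41861/o + 23282/(-15782) = -41861/(-16754) + 23282/(-15782) = -41861*(-1/16754) + 23282*(-1/15782) = 41861/16754 - 11641/7891 = 135291837/132205814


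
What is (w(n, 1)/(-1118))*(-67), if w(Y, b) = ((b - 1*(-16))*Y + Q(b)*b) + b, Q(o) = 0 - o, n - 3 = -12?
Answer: -10251/1118 ≈ -9.1691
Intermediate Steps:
n = -9 (n = 3 - 12 = -9)
Q(o) = -o
w(Y, b) = b - b**2 + Y*(16 + b) (w(Y, b) = ((b - 1*(-16))*Y + (-b)*b) + b = ((b + 16)*Y - b**2) + b = ((16 + b)*Y - b**2) + b = (Y*(16 + b) - b**2) + b = (-b**2 + Y*(16 + b)) + b = b - b**2 + Y*(16 + b))
(w(n, 1)/(-1118))*(-67) = ((1 - 1*1**2 + 16*(-9) - 9*1)/(-1118))*(-67) = ((1 - 1*1 - 144 - 9)*(-1/1118))*(-67) = ((1 - 1 - 144 - 9)*(-1/1118))*(-67) = -153*(-1/1118)*(-67) = (153/1118)*(-67) = -10251/1118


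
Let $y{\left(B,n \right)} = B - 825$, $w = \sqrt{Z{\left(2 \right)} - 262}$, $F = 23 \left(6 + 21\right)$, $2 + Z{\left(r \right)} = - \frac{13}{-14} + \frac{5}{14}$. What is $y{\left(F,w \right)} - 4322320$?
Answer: $-4322524$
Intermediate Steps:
$Z{\left(r \right)} = - \frac{5}{7}$ ($Z{\left(r \right)} = -2 + \left(- \frac{13}{-14} + \frac{5}{14}\right) = -2 + \left(\left(-13\right) \left(- \frac{1}{14}\right) + 5 \cdot \frac{1}{14}\right) = -2 + \left(\frac{13}{14} + \frac{5}{14}\right) = -2 + \frac{9}{7} = - \frac{5}{7}$)
$F = 621$ ($F = 23 \cdot 27 = 621$)
$w = \frac{i \sqrt{12873}}{7}$ ($w = \sqrt{- \frac{5}{7} - 262} = \sqrt{- \frac{1839}{7}} = \frac{i \sqrt{12873}}{7} \approx 16.208 i$)
$y{\left(B,n \right)} = -825 + B$ ($y{\left(B,n \right)} = B - 825 = -825 + B$)
$y{\left(F,w \right)} - 4322320 = \left(-825 + 621\right) - 4322320 = -204 - 4322320 = -4322524$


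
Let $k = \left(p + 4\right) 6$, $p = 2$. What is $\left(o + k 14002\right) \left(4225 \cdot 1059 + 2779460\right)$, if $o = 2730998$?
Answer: $23466340486450$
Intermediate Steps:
$k = 36$ ($k = \left(2 + 4\right) 6 = 6 \cdot 6 = 36$)
$\left(o + k 14002\right) \left(4225 \cdot 1059 + 2779460\right) = \left(2730998 + 36 \cdot 14002\right) \left(4225 \cdot 1059 + 2779460\right) = \left(2730998 + 504072\right) \left(4474275 + 2779460\right) = 3235070 \cdot 7253735 = 23466340486450$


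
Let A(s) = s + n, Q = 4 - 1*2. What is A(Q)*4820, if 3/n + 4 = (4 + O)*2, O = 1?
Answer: 12050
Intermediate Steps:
n = ½ (n = 3/(-4 + (4 + 1)*2) = 3/(-4 + 5*2) = 3/(-4 + 10) = 3/6 = 3*(⅙) = ½ ≈ 0.50000)
Q = 2 (Q = 4 - 2 = 2)
A(s) = ½ + s (A(s) = s + ½ = ½ + s)
A(Q)*4820 = (½ + 2)*4820 = (5/2)*4820 = 12050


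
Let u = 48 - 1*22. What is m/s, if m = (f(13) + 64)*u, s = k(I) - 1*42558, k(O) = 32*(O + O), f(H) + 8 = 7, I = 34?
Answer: -819/20191 ≈ -0.040563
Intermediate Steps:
f(H) = -1 (f(H) = -8 + 7 = -1)
k(O) = 64*O (k(O) = 32*(2*O) = 64*O)
s = -40382 (s = 64*34 - 1*42558 = 2176 - 42558 = -40382)
u = 26 (u = 48 - 22 = 26)
m = 1638 (m = (-1 + 64)*26 = 63*26 = 1638)
m/s = 1638/(-40382) = 1638*(-1/40382) = -819/20191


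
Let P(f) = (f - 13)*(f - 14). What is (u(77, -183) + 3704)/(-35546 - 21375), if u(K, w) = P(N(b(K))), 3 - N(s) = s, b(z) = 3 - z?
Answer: -7736/56921 ≈ -0.13591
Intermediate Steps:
N(s) = 3 - s
P(f) = (-14 + f)*(-13 + f) (P(f) = (-13 + f)*(-14 + f) = (-14 + f)*(-13 + f))
u(K, w) = 182 + K² - 27*K (u(K, w) = 182 + (3 - (3 - K))² - 27*(3 - (3 - K)) = 182 + (3 + (-3 + K))² - 27*(3 + (-3 + K)) = 182 + K² - 27*K)
(u(77, -183) + 3704)/(-35546 - 21375) = ((182 + 77² - 27*77) + 3704)/(-35546 - 21375) = ((182 + 5929 - 2079) + 3704)/(-56921) = (4032 + 3704)*(-1/56921) = 7736*(-1/56921) = -7736/56921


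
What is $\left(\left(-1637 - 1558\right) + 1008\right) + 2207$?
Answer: $20$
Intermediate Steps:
$\left(\left(-1637 - 1558\right) + 1008\right) + 2207 = \left(-3195 + 1008\right) + 2207 = -2187 + 2207 = 20$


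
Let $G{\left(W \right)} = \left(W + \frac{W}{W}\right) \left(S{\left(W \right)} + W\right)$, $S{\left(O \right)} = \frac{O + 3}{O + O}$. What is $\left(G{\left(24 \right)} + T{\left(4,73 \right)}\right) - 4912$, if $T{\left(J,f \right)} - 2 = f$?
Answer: $- \frac{67567}{16} \approx -4222.9$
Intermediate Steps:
$S{\left(O \right)} = \frac{3 + O}{2 O}$
$T{\left(J,f \right)} = 2 + f$
$G{\left(W \right)} = \left(1 + W\right) \left(W + \frac{3 + W}{2 W}\right)$ ($G{\left(W \right)} = \left(W + \frac{W}{W}\right) \left(\frac{3 + W}{2 W} + W\right) = \left(W + 1\right) \left(W + \frac{3 + W}{2 W}\right) = \left(1 + W\right) \left(W + \frac{3 + W}{2 W}\right)$)
$\left(G{\left(24 \right)} + T{\left(4,73 \right)}\right) - 4912 = \left(\left(2 + 24^{2} + \frac{3}{2} \cdot 24 + \frac{3}{2 \cdot 24}\right) + \left(2 + 73\right)\right) - 4912 = \left(\left(2 + 576 + 36 + \frac{3}{2} \cdot \frac{1}{24}\right) + 75\right) - 4912 = \left(\left(2 + 576 + 36 + \frac{1}{16}\right) + 75\right) - 4912 = \left(\frac{9825}{16} + 75\right) - 4912 = \frac{11025}{16} - 4912 = - \frac{67567}{16}$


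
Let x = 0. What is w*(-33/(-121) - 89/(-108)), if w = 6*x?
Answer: 0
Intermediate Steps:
w = 0 (w = 6*0 = 0)
w*(-33/(-121) - 89/(-108)) = 0*(-33/(-121) - 89/(-108)) = 0*(-33*(-1/121) - 89*(-1/108)) = 0*(3/11 + 89/108) = 0*(1303/1188) = 0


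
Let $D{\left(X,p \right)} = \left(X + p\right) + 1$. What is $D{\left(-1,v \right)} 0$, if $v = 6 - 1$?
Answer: $0$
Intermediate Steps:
$v = 5$
$D{\left(X,p \right)} = 1 + X + p$
$D{\left(-1,v \right)} 0 = \left(1 - 1 + 5\right) 0 = 5 \cdot 0 = 0$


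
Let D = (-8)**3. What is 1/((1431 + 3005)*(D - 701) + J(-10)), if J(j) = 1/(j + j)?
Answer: -20/107617361 ≈ -1.8584e-7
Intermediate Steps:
D = -512
J(j) = 1/(2*j)
1/((1431 + 3005)*(D - 701) + J(-10)) = 1/((1431 + 3005)*(-512 - 701) + (1/2)/(-10)) = 1/(4436*(-1213) + (1/2)*(-1/10)) = 1/(-5380868 - 1/20) = 1/(-107617361/20) = -20/107617361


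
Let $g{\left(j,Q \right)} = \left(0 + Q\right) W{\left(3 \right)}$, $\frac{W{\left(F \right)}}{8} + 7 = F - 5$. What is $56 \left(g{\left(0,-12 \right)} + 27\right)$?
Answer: $49896$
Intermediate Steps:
$W{\left(F \right)} = -96 + 8 F$ ($W{\left(F \right)} = -56 + 8 \left(F - 5\right) = -56 + 8 \left(-5 + F\right) = -56 + \left(-40 + 8 F\right) = -96 + 8 F$)
$g{\left(j,Q \right)} = - 72 Q$ ($g{\left(j,Q \right)} = \left(0 + Q\right) \left(-96 + 8 \cdot 3\right) = Q \left(-96 + 24\right) = Q \left(-72\right) = - 72 Q$)
$56 \left(g{\left(0,-12 \right)} + 27\right) = 56 \left(\left(-72\right) \left(-12\right) + 27\right) = 56 \left(864 + 27\right) = 56 \cdot 891 = 49896$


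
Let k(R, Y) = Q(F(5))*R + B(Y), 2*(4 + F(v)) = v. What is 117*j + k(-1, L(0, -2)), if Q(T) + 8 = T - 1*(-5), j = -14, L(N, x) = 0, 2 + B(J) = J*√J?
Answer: -3271/2 ≈ -1635.5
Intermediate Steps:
B(J) = -2 + J^(3/2) (B(J) = -2 + J*√J = -2 + J^(3/2))
F(v) = -4 + v/2
Q(T) = -3 + T (Q(T) = -8 + (T - 1*(-5)) = -8 + (T + 5) = -8 + (5 + T) = -3 + T)
k(R, Y) = -2 + Y^(3/2) - 9*R/2 (k(R, Y) = (-3 + (-4 + (½)*5))*R + (-2 + Y^(3/2)) = (-3 + (-4 + 5/2))*R + (-2 + Y^(3/2)) = (-3 - 3/2)*R + (-2 + Y^(3/2)) = -9*R/2 + (-2 + Y^(3/2)) = -2 + Y^(3/2) - 9*R/2)
117*j + k(-1, L(0, -2)) = 117*(-14) + (-2 + 0^(3/2) - 9/2*(-1)) = -1638 + (-2 + 0 + 9/2) = -1638 + 5/2 = -3271/2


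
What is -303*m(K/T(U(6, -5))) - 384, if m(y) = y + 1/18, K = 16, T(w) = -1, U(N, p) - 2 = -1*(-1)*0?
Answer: 26683/6 ≈ 4447.2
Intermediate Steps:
U(N, p) = 2 (U(N, p) = 2 - 1*(-1)*0 = 2 + 1*0 = 2 + 0 = 2)
m(y) = 1/18 + y (m(y) = y + 1/18 = 1/18 + y)
-303*m(K/T(U(6, -5))) - 384 = -303*(1/18 + 16/(-1)) - 384 = -303*(1/18 + 16*(-1)) - 384 = -303*(1/18 - 16) - 384 = -303*(-287/18) - 384 = 28987/6 - 384 = 26683/6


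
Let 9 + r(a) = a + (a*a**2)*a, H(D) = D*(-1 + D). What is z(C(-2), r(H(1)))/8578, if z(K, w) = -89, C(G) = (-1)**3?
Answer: -89/8578 ≈ -0.010375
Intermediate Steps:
C(G) = -1
r(a) = -9 + a + a**4 (r(a) = -9 + (a + (a*a**2)*a) = -9 + (a + a**3*a) = -9 + (a + a**4) = -9 + a + a**4)
z(C(-2), r(H(1)))/8578 = -89/8578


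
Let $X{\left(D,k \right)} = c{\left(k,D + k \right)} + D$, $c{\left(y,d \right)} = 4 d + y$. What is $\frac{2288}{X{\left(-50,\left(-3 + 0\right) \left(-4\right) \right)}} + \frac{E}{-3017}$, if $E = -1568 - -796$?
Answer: $- \frac{3378108}{286615} \approx -11.786$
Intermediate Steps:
$E = -772$ ($E = -1568 + 796 = -772$)
$c{\left(y,d \right)} = y + 4 d$
$X{\left(D,k \right)} = 5 D + 5 k$ ($X{\left(D,k \right)} = \left(k + 4 \left(D + k\right)\right) + D = \left(k + \left(4 D + 4 k\right)\right) + D = \left(4 D + 5 k\right) + D = 5 D + 5 k$)
$\frac{2288}{X{\left(-50,\left(-3 + 0\right) \left(-4\right) \right)}} + \frac{E}{-3017} = \frac{2288}{5 \left(-50\right) + 5 \left(-3 + 0\right) \left(-4\right)} - \frac{772}{-3017} = \frac{2288}{-250 + 5 \left(\left(-3\right) \left(-4\right)\right)} - - \frac{772}{3017} = \frac{2288}{-250 + 5 \cdot 12} + \frac{772}{3017} = \frac{2288}{-250 + 60} + \frac{772}{3017} = \frac{2288}{-190} + \frac{772}{3017} = 2288 \left(- \frac{1}{190}\right) + \frac{772}{3017} = - \frac{1144}{95} + \frac{772}{3017} = - \frac{3378108}{286615}$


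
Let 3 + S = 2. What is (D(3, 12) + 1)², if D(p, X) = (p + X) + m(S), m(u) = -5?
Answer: 121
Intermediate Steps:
S = -1 (S = -3 + 2 = -1)
D(p, X) = -5 + X + p (D(p, X) = (p + X) - 5 = (X + p) - 5 = -5 + X + p)
(D(3, 12) + 1)² = ((-5 + 12 + 3) + 1)² = (10 + 1)² = 11² = 121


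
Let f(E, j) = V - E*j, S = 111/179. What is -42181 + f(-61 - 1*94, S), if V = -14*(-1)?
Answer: -7530688/179 ≈ -42071.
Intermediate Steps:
S = 111/179 (S = 111*(1/179) = 111/179 ≈ 0.62011)
V = 14
f(E, j) = 14 - E*j
-42181 + f(-61 - 1*94, S) = -42181 + (14 - 1*(-61 - 1*94)*111/179) = -42181 + (14 - 1*(-61 - 94)*111/179) = -42181 + (14 - 1*(-155)*111/179) = -42181 + (14 + 17205/179) = -42181 + 19711/179 = -7530688/179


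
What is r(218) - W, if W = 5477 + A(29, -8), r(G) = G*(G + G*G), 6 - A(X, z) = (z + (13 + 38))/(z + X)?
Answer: 218447776/21 ≈ 1.0402e+7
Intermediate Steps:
A(X, z) = 6 - (51 + z)/(X + z) (A(X, z) = 6 - (z + (13 + 38))/(z + X) = 6 - (z + 51)/(X + z) = 6 - (51 + z)/(X + z))
r(G) = G*(G + G**2)
W = 115100/21 (W = 5477 + (-51 + 5*(-8) + 6*29)/(29 - 8) = 5477 + (-51 - 40 + 174)/21 = 5477 + (1/21)*83 = 5477 + 83/21 = 115100/21 ≈ 5481.0)
r(218) - W = 218**2*(1 + 218) - 1*115100/21 = 47524*219 - 115100/21 = 10407756 - 115100/21 = 218447776/21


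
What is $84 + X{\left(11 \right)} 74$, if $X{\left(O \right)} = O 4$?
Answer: $3340$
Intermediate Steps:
$X{\left(O \right)} = 4 O$
$84 + X{\left(11 \right)} 74 = 84 + 4 \cdot 11 \cdot 74 = 84 + 44 \cdot 74 = 84 + 3256 = 3340$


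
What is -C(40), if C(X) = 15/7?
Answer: -15/7 ≈ -2.1429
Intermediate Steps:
C(X) = 15/7 (C(X) = (⅐)*15 = 15/7)
-C(40) = -1*15/7 = -15/7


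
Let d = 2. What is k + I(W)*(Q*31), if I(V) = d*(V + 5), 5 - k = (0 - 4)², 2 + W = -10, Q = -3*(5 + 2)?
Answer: 9103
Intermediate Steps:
Q = -21 (Q = -3*7 = -21)
W = -12 (W = -2 - 10 = -12)
k = -11 (k = 5 - (0 - 4)² = 5 - 1*(-4)² = 5 - 1*16 = 5 - 16 = -11)
I(V) = 10 + 2*V (I(V) = 2*(V + 5) = 2*(5 + V) = 10 + 2*V)
k + I(W)*(Q*31) = -11 + (10 + 2*(-12))*(-21*31) = -11 + (10 - 24)*(-651) = -11 - 14*(-651) = -11 + 9114 = 9103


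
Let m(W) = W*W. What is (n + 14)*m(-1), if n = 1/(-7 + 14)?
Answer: 99/7 ≈ 14.143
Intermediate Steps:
m(W) = W²
n = ⅐ (n = 1/7 = ⅐ ≈ 0.14286)
(n + 14)*m(-1) = (⅐ + 14)*(-1)² = (99/7)*1 = 99/7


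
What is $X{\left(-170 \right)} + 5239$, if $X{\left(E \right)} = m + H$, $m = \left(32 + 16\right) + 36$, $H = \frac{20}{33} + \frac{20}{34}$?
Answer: $\frac{2986873}{561} \approx 5324.2$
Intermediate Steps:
$H = \frac{670}{561}$ ($H = 20 \cdot \frac{1}{33} + 20 \cdot \frac{1}{34} = \frac{20}{33} + \frac{10}{17} = \frac{670}{561} \approx 1.1943$)
$m = 84$ ($m = 48 + 36 = 84$)
$X{\left(E \right)} = \frac{47794}{561}$ ($X{\left(E \right)} = 84 + \frac{670}{561} = \frac{47794}{561}$)
$X{\left(-170 \right)} + 5239 = \frac{47794}{561} + 5239 = \frac{2986873}{561}$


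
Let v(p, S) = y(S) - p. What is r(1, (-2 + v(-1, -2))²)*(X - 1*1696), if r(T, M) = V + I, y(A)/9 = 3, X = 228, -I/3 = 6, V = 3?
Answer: 22020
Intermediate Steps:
I = -18 (I = -3*6 = -18)
y(A) = 27 (y(A) = 9*3 = 27)
v(p, S) = 27 - p
r(T, M) = -15 (r(T, M) = 3 - 18 = -15)
r(1, (-2 + v(-1, -2))²)*(X - 1*1696) = -15*(228 - 1*1696) = -15*(228 - 1696) = -15*(-1468) = 22020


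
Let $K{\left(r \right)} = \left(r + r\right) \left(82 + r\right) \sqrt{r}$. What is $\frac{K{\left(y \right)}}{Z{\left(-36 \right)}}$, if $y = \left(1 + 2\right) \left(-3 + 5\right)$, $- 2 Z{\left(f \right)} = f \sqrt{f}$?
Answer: $- \frac{88 i \sqrt{6}}{9} \approx - 23.951 i$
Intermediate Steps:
$Z{\left(f \right)} = - \frac{f^{\frac{3}{2}}}{2}$ ($Z{\left(f \right)} = - \frac{f \sqrt{f}}{2} = - \frac{f^{\frac{3}{2}}}{2}$)
$y = 6$ ($y = 3 \cdot 2 = 6$)
$K{\left(r \right)} = 2 r^{\frac{3}{2}} \left(82 + r\right)$ ($K{\left(r \right)} = 2 r \left(82 + r\right) \sqrt{r} = 2 r^{\frac{3}{2}} \left(82 + r\right)$)
$\frac{K{\left(y \right)}}{Z{\left(-36 \right)}} = \frac{2 \cdot 6^{\frac{3}{2}} \left(82 + 6\right)}{\left(- \frac{1}{2}\right) \left(-36\right)^{\frac{3}{2}}} = \frac{2 \cdot 6 \sqrt{6} \cdot 88}{\left(- \frac{1}{2}\right) \left(- 216 i\right)} = \frac{1056 \sqrt{6}}{108 i} = 1056 \sqrt{6} \left(- \frac{i}{108}\right) = - \frac{88 i \sqrt{6}}{9}$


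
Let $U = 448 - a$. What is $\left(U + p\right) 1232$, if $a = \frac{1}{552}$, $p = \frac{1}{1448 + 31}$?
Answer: $\frac{6258386442}{11339} \approx 5.5194 \cdot 10^{5}$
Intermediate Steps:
$p = \frac{1}{1479} \approx 0.00067613$
$a = \frac{1}{552} \approx 0.0018116$
$U = \frac{247295}{552}$ ($U = 448 - \frac{1}{552} = \frac{247295}{552} \approx 448.0$)
$\left(U + p\right) 1232 = \left(\frac{247295}{552} + \frac{1}{1479}\right) 1232 = \frac{40638873}{90712} \cdot 1232 = \frac{6258386442}{11339}$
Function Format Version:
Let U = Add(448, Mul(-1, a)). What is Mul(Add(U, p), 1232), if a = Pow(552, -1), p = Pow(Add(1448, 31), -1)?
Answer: Rational(6258386442, 11339) ≈ 5.5194e+5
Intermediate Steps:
p = Rational(1, 1479) (p = Pow(1479, -1) = Rational(1, 1479) ≈ 0.00067613)
a = Rational(1, 552) ≈ 0.0018116
U = Rational(247295, 552) (U = Add(448, Mul(-1, Rational(1, 552))) = Add(448, Rational(-1, 552)) = Rational(247295, 552) ≈ 448.00)
Mul(Add(U, p), 1232) = Mul(Add(Rational(247295, 552), Rational(1, 1479)), 1232) = Mul(Rational(40638873, 90712), 1232) = Rational(6258386442, 11339)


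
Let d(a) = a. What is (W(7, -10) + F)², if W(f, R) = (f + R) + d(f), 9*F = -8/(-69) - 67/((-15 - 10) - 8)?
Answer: 10349089/576081 ≈ 17.965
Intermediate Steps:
F = 181/759 (F = (-8/(-69) - 67/((-15 - 10) - 8))/9 = (-8*(-1/69) - 67/(-25 - 8))/9 = (8/69 - 67/(-33))/9 = (8/69 - 67*(-1/33))/9 = (8/69 + 67/33)/9 = (⅑)*(543/253) = 181/759 ≈ 0.23847)
W(f, R) = R + 2*f (W(f, R) = (f + R) + f = (R + f) + f = R + 2*f)
(W(7, -10) + F)² = ((-10 + 2*7) + 181/759)² = ((-10 + 14) + 181/759)² = (4 + 181/759)² = (3217/759)² = 10349089/576081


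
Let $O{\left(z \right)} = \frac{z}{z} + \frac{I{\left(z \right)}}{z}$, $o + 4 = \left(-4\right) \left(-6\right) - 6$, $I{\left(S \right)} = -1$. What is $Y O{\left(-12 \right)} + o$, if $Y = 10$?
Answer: $\frac{149}{6} \approx 24.833$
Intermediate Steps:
$o = 14$ ($o = -4 - -18 = -4 + \left(24 - 6\right) = -4 + 18 = 14$)
$O{\left(z \right)} = 1 - \frac{1}{z}$ ($O{\left(z \right)} = \frac{z}{z} - \frac{1}{z} = 1 - \frac{1}{z}$)
$Y O{\left(-12 \right)} + o = 10 \frac{-1 - 12}{-12} + 14 = 10 \left(\left(- \frac{1}{12}\right) \left(-13\right)\right) + 14 = 10 \cdot \frac{13}{12} + 14 = \frac{65}{6} + 14 = \frac{149}{6}$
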